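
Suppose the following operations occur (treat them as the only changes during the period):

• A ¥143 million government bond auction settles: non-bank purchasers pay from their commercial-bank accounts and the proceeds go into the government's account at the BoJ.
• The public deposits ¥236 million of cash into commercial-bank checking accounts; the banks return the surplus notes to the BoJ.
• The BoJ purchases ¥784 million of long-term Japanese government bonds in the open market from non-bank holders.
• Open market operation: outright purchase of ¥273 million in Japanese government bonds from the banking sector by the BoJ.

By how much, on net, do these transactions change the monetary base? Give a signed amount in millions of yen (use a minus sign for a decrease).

+¥914 million

Government account inflow ¥143 million: reserves shift to a non-base liability → −¥143M.
Currency deposit ¥236 million: just a shift between currency and reserves — both are base money → 0.
Asset purchase (from non-banks) ¥784 million: BoJ balance sheet expands → +¥784M.
OMO purchase (from banks) ¥273 million: BoJ balance sheet expands → +¥273M.
Net: −143 + 0 + 784 + 273 = +¥914 million.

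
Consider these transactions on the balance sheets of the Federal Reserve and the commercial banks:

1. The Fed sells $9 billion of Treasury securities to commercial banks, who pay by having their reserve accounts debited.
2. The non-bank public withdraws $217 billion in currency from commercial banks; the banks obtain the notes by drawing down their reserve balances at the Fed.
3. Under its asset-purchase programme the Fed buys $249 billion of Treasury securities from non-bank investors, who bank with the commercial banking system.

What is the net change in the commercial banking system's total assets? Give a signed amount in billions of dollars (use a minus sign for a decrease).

OMO sale (to banks) $9 billion: just an asset swap on bank balance sheets → 0.
Currency withdrawal $217 billion: bank balance sheets shrink → −$217B.
Asset purchase (from non-banks) $249 billion: bank balance sheets expand → +$249B.
Net: 0 − 217 + 249 = +$32 billion.

+$32 billion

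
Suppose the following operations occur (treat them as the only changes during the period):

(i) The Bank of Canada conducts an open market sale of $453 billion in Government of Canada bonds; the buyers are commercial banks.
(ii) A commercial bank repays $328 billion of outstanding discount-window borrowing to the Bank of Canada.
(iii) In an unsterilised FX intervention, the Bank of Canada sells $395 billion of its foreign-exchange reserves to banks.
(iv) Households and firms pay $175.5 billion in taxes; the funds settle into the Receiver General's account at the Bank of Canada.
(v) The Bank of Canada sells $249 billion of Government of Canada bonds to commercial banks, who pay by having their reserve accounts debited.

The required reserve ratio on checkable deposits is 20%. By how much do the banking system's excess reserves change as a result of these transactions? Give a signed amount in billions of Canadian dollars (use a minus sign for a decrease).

OMO sale (to banks) $453 billion: reserves −$453B, deposits 0.
Discount-window repayment $328 billion: reserves −$328B, deposits 0.
FX sale $395 billion: reserves −$395B, deposits 0.
Government account inflow $175.5 billion: reserves −$175.5B, deposits −$175.5B.
OMO sale (to banks) $249 billion: reserves −$249B, deposits 0.
Totals: Δreserves = −$1600.5B, Δdeposits = −$175.5B.
Δrequired reserves = 20% × −$175.5B = −$35.1B.
Δexcess reserves = Δreserves − Δrequired = −$1600.5B − (−$35.1B) = -$1565.4 billion.

-$1565.4 billion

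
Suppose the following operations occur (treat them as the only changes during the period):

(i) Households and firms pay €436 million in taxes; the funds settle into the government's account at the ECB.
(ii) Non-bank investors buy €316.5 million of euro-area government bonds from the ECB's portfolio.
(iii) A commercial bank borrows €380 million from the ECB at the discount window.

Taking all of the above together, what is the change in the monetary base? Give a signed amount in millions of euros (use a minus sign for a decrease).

-€372.5 million

ECB balance sheet:
  Assets:      Securities −€316.5M, Loans to banks +€380M
  Liabilities: Bank reserves −€372.5M, Government deposits +€436M
Commercial banking system:
  Assets:      Reserves at CB −€372.5M
  Liabilities: Checkable deposits −€752.5M, Borrowings from CB +€380M
Monetary base = currency + reserves: 0 + (−€372.5M) = -€372.5 million.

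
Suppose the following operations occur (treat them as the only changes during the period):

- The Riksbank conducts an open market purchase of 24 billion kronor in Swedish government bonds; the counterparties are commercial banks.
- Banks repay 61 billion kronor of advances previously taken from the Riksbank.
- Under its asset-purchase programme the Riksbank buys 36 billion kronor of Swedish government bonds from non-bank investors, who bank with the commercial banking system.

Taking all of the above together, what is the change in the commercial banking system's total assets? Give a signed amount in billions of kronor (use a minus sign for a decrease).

-25 billion

Riksbank balance sheet:
  Assets:      Securities +60B, Loans to banks −61B
  Liabilities: Bank reserves −1B
Commercial banking system:
  Assets:      Reserves at CB −1B, Securities −24B
  Liabilities: Checkable deposits +36B, Borrowings from CB −61B
Change in total bank assets = -25 billion.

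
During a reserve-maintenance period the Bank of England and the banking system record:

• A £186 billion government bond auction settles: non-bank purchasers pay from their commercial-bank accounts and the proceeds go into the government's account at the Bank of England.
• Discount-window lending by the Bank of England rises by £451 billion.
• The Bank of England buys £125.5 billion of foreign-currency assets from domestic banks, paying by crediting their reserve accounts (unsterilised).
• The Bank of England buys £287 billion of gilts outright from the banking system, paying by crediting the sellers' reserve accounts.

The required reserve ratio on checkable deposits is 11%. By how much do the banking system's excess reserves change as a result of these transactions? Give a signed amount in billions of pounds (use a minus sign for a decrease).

Government account inflow £186 billion: reserves −£186B, deposits −£186B.
Discount-window loan £451 billion: reserves +£451B, deposits 0.
FX purchase £125.5 billion: reserves +£125.5B, deposits 0.
OMO purchase (from banks) £287 billion: reserves +£287B, deposits 0.
Totals: Δreserves = +£677.5B, Δdeposits = −£186B.
Δrequired reserves = 11% × −£186B = −£20.46B.
Δexcess reserves = Δreserves − Δrequired = +£677.5B − (−£20.46B) = +£697.96 billion.

+£697.96 billion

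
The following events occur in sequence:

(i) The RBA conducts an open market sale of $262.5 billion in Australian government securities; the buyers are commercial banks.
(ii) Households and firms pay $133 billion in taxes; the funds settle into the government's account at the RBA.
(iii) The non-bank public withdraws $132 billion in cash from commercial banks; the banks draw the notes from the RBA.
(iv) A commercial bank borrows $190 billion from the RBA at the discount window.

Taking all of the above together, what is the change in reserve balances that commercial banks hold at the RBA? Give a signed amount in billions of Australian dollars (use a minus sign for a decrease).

OMO sale (to banks) $262.5 billion: the buying banks pay out of their reserve balances → −$262.5B.
Government account inflow $133 billion: funds move from bank reserves into the government account → −$133B.
Currency withdrawal $132 billion: banks swap reserves for currency → −$132B.
Discount-window loan $190 billion: the loan is credited to the bank's reserve account → +$190B.
Net: −262.5 − 133 − 132 + 190 = -$337.5 billion.

-$337.5 billion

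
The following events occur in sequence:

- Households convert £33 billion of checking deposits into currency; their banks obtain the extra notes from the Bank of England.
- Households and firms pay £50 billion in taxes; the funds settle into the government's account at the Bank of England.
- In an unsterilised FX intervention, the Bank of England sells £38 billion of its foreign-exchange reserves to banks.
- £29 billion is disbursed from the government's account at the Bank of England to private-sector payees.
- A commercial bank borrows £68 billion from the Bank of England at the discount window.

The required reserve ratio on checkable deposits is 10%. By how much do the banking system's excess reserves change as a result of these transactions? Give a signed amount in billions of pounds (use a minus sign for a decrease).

Currency withdrawal £33 billion: reserves −£33B, deposits −£33B.
Government account inflow £50 billion: reserves −£50B, deposits −£50B.
FX sale £38 billion: reserves −£38B, deposits 0.
Government spending £29 billion: reserves +£29B, deposits +£29B.
Discount-window loan £68 billion: reserves +£68B, deposits 0.
Totals: Δreserves = −£24B, Δdeposits = −£54B.
Δrequired reserves = 10% × −£54B = −£5.4B.
Δexcess reserves = Δreserves − Δrequired = −£24B − (−£5.4B) = -£18.6 billion.

-£18.6 billion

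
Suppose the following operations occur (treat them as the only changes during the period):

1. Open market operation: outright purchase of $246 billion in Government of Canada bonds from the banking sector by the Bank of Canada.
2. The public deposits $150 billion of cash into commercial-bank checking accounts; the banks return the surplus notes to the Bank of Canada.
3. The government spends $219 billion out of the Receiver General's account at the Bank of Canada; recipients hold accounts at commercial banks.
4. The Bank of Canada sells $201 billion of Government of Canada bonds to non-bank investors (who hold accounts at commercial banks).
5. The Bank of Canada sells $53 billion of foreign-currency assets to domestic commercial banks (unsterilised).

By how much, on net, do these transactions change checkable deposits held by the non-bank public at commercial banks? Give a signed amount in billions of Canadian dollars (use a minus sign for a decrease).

OMO purchase (from banks) $246 billion: the counterparty is a bank, so public deposits are unchanged → 0.
Currency deposit $150 billion: non-bank counterparties' bank balances rise → +$150B.
Government spending $219 billion: non-bank counterparties' bank balances rise → +$219B.
Asset sale (to non-banks) $201 billion: non-bank counterparties' bank balances fall → −$201B.
FX sale $53 billion: the counterparty is a bank, so public deposits are unchanged → 0.
Net: 0 + 150 + 219 − 201 + 0 = +$168 billion.

+$168 billion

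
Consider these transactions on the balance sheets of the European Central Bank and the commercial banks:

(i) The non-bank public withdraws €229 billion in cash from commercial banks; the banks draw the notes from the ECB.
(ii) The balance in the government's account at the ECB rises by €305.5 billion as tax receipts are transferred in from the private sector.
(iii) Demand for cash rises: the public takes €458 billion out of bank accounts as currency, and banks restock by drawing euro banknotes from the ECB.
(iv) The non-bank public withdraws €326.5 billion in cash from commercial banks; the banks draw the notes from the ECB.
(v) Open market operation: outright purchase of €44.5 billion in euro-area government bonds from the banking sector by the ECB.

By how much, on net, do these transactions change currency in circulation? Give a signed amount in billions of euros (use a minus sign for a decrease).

+€1013.5 billion

ECB balance sheet:
  Assets:      Securities +€44.5B
  Liabilities: Bank reserves −€1274.5B, Currency in circulation +€1013.5B, Government deposits +€305.5B
Commercial banking system:
  Assets:      Reserves at CB −€1274.5B, Securities −€44.5B
  Liabilities: Checkable deposits −€1319B
So the change in currency in circulation is +€1013.5 billion.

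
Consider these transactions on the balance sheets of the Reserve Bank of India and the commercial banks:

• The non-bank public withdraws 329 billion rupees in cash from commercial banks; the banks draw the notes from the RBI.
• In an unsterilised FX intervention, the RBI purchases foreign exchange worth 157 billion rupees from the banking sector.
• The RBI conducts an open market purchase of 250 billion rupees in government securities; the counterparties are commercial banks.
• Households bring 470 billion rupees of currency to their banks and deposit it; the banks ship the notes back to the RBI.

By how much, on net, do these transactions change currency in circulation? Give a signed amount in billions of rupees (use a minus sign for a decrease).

RBI balance sheet:
  Assets:      Securities +250B, Foreign assets +157B
  Liabilities: Bank reserves +548B, Currency in circulation −141B
Commercial banking system:
  Assets:      Reserves at CB +548B, Securities −250B, Foreign assets −157B
  Liabilities: Checkable deposits +141B
So the change in currency in circulation is -141 billion.

-141 billion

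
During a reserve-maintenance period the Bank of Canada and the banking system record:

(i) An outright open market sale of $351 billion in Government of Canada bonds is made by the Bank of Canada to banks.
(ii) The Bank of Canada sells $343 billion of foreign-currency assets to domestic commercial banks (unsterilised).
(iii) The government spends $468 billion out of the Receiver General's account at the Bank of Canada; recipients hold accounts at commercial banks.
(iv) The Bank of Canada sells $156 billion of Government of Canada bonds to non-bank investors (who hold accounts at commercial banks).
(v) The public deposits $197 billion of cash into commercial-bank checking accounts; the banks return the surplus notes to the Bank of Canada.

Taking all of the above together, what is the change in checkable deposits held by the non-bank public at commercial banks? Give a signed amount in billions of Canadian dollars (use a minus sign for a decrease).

Bank of Canada balance sheet:
  Assets:      Securities −$507B, Foreign assets −$343B
  Liabilities: Bank reserves −$185B, Currency in circulation −$197B, Government deposits −$468B
Commercial banking system:
  Assets:      Reserves at CB −$185B, Securities +$351B, Foreign assets +$343B
  Liabilities: Checkable deposits +$509B
So the change in checkable deposits held by the non-bank public at commercial banks is +$509 billion.

+$509 billion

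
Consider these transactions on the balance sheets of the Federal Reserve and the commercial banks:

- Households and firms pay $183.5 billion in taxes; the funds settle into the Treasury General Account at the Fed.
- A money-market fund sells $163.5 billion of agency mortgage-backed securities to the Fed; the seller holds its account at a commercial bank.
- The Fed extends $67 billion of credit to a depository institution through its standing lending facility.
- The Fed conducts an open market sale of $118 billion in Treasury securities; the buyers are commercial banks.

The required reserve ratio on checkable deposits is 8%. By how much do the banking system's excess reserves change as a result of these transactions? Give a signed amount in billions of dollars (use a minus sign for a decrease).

-$69.4 billion

Government account inflow $183.5 billion: reserves −$183.5B, deposits −$183.5B.
Asset purchase (from non-banks) $163.5 billion: reserves +$163.5B, deposits +$163.5B.
Discount-window loan $67 billion: reserves +$67B, deposits 0.
OMO sale (to banks) $118 billion: reserves −$118B, deposits 0.
Totals: Δreserves = −$71B, Δdeposits = −$20B.
Δrequired reserves = 8% × −$20B = −$1.6B.
Δexcess reserves = Δreserves − Δrequired = −$71B − (−$1.6B) = -$69.4 billion.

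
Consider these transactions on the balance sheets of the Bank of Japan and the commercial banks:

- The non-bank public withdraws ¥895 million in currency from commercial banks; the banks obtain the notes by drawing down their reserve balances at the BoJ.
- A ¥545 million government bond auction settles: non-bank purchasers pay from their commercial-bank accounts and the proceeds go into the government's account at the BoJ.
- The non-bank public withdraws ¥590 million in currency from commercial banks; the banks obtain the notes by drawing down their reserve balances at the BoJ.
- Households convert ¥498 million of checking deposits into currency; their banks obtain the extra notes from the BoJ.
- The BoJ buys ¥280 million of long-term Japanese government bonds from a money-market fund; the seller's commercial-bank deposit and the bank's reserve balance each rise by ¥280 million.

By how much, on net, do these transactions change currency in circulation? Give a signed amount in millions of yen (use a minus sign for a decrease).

+¥1983 million

Currency withdrawal ¥895 million: notes leave the central bank → +¥895M.
Government account inflow ¥545 million: no currency enters or leaves circulation → 0.
Currency withdrawal ¥590 million: notes leave the central bank → +¥590M.
Currency withdrawal ¥498 million: notes leave the central bank → +¥498M.
Asset purchase (from non-banks) ¥280 million: no currency enters or leaves circulation → 0.
Net: 895 + 0 + 590 + 498 + 0 = +¥1983 million.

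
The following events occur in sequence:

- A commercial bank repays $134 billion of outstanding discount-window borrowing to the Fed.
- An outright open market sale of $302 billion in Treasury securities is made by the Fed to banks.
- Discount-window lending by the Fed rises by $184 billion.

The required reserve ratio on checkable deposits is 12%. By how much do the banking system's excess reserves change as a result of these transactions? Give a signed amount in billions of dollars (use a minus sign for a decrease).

-$252 billion

Discount-window repayment $134 billion: reserves −$134B, deposits 0.
OMO sale (to banks) $302 billion: reserves −$302B, deposits 0.
Discount-window loan $184 billion: reserves +$184B, deposits 0.
Totals: Δreserves = −$252B, Δdeposits = 0.
Δrequired reserves = 12% × 0 = 0.
Δexcess reserves = Δreserves − Δrequired = −$252B − (0) = -$252 billion.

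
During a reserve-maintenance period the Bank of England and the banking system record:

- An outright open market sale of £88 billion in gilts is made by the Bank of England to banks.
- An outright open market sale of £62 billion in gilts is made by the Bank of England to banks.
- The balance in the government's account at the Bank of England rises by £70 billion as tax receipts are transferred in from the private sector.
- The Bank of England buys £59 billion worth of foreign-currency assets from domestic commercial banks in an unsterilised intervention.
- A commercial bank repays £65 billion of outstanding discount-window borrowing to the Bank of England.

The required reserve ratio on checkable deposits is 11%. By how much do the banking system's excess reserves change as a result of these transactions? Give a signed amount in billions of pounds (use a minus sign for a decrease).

-£218.3 billion

OMO sale (to banks) £88 billion: reserves −£88B, deposits 0.
OMO sale (to banks) £62 billion: reserves −£62B, deposits 0.
Government account inflow £70 billion: reserves −£70B, deposits −£70B.
FX purchase £59 billion: reserves +£59B, deposits 0.
Discount-window repayment £65 billion: reserves −£65B, deposits 0.
Totals: Δreserves = −£226B, Δdeposits = −£70B.
Δrequired reserves = 11% × −£70B = −£7.7B.
Δexcess reserves = Δreserves − Δrequired = −£226B − (−£7.7B) = -£218.3 billion.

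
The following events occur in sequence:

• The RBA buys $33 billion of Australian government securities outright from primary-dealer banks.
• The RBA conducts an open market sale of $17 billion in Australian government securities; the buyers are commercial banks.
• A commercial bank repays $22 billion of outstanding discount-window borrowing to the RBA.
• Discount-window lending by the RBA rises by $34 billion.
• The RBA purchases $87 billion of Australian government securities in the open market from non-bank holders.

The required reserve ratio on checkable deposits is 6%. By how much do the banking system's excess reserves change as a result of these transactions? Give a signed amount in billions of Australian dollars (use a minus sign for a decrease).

+$109.78 billion

OMO purchase (from banks) $33 billion: reserves +$33B, deposits 0.
OMO sale (to banks) $17 billion: reserves −$17B, deposits 0.
Discount-window repayment $22 billion: reserves −$22B, deposits 0.
Discount-window loan $34 billion: reserves +$34B, deposits 0.
Asset purchase (from non-banks) $87 billion: reserves +$87B, deposits +$87B.
Totals: Δreserves = +$115B, Δdeposits = +$87B.
Δrequired reserves = 6% × +$87B = +$5.22B.
Δexcess reserves = Δreserves − Δrequired = +$115B − (+$5.22B) = +$109.78 billion.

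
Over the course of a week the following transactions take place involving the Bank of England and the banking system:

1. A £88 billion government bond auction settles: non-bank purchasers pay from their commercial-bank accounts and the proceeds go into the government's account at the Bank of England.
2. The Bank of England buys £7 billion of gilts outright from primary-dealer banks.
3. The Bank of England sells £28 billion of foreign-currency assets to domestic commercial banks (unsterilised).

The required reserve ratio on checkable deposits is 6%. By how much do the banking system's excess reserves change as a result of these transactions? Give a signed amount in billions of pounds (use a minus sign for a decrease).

Government account inflow £88 billion: reserves −£88B, deposits −£88B.
OMO purchase (from banks) £7 billion: reserves +£7B, deposits 0.
FX sale £28 billion: reserves −£28B, deposits 0.
Totals: Δreserves = −£109B, Δdeposits = −£88B.
Δrequired reserves = 6% × −£88B = −£5.28B.
Δexcess reserves = Δreserves − Δrequired = −£109B − (−£5.28B) = -£103.72 billion.

-£103.72 billion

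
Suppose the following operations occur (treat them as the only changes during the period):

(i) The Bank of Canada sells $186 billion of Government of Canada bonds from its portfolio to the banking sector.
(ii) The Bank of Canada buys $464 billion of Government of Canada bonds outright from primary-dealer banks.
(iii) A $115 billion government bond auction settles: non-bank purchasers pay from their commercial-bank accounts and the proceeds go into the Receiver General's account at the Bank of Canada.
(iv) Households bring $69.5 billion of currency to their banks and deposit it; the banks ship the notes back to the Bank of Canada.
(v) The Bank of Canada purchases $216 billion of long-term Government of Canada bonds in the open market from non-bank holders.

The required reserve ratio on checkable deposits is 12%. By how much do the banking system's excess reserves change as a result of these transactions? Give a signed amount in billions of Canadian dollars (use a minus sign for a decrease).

OMO sale (to banks) $186 billion: reserves −$186B, deposits 0.
OMO purchase (from banks) $464 billion: reserves +$464B, deposits 0.
Government account inflow $115 billion: reserves −$115B, deposits −$115B.
Currency deposit $69.5 billion: reserves +$69.5B, deposits +$69.5B.
Asset purchase (from non-banks) $216 billion: reserves +$216B, deposits +$216B.
Totals: Δreserves = +$448.5B, Δdeposits = +$170.5B.
Δrequired reserves = 12% × +$170.5B = +$20.46B.
Δexcess reserves = Δreserves − Δrequired = +$448.5B − (+$20.46B) = +$428.04 billion.

+$428.04 billion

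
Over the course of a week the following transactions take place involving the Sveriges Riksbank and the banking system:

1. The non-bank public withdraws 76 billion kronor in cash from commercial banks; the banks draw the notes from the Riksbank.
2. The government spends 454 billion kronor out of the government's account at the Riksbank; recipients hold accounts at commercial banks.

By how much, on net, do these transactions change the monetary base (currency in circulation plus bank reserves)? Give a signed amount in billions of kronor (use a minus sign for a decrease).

+454 billion

Currency withdrawal 76 billion kronor: just a shift between currency and reserves — both are base money → 0.
Government spending 454 billion kronor: a non-base liability converts back to reserves → +454B.
Net: 0 + 454 = +454 billion.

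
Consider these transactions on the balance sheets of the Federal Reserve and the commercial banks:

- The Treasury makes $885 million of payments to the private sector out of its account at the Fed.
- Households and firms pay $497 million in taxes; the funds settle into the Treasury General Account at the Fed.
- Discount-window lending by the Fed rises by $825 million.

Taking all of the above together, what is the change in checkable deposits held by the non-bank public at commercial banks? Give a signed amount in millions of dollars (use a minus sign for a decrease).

Fed balance sheet:
  Assets:      Loans to banks +$825M
  Liabilities: Bank reserves +$1213M, Government deposits −$388M
Commercial banking system:
  Assets:      Reserves at CB +$1213M
  Liabilities: Checkable deposits +$388M, Borrowings from CB +$825M
So the change in checkable deposits held by the non-bank public at commercial banks is +$388 million.

+$388 million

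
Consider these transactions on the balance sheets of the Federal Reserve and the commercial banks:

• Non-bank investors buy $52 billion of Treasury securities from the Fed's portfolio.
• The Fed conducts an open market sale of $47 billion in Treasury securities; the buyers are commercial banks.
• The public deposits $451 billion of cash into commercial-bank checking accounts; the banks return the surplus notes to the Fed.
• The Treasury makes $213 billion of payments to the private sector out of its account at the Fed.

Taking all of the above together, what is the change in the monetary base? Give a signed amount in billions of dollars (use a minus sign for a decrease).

+$114 billion

Asset sale (to non-banks) $52 billion: Fed balance sheet contracts → −$52B.
OMO sale (to banks) $47 billion: Fed balance sheet contracts → −$47B.
Currency deposit $451 billion: just a shift between currency and reserves — both are base money → 0.
Government spending $213 billion: a non-base liability converts back to reserves → +$213B.
Net: −52 − 47 + 0 + 213 = +$114 billion.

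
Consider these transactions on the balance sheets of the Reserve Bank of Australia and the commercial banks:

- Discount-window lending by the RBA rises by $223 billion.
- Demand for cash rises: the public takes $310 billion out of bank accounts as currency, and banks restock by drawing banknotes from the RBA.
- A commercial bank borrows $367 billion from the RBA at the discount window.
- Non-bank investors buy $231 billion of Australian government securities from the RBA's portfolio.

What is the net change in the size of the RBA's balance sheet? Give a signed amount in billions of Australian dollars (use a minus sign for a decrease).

+$359 billion

RBA balance sheet:
  Assets:      Securities −$231B, Loans to banks +$590B
  Liabilities: Bank reserves +$49B, Currency in circulation +$310B
Change in total RBA assets = +$359 billion.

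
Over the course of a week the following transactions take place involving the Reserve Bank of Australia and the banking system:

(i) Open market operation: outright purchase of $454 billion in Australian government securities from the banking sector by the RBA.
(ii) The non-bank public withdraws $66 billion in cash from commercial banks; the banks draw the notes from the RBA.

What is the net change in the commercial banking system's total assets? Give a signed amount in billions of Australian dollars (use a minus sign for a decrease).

OMO purchase (from banks) $454 billion: just an asset swap on bank balance sheets → 0.
Currency withdrawal $66 billion: bank balance sheets shrink → −$66B.
Net: 0 − 66 = -$66 billion.

-$66 billion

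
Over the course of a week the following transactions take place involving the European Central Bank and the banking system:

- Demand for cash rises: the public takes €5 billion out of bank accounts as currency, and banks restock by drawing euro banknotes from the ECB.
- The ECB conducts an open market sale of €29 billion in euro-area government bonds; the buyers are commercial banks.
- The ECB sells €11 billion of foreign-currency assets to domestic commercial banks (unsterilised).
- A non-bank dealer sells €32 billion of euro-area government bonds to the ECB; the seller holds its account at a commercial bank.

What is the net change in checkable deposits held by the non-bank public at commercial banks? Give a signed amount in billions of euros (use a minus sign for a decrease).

+€27 billion

Currency withdrawal €5 billion: non-bank counterparties' bank balances fall → −€5B.
OMO sale (to banks) €29 billion: the counterparty is a bank, so public deposits are unchanged → 0.
FX sale €11 billion: the counterparty is a bank, so public deposits are unchanged → 0.
Asset purchase (from non-banks) €32 billion: non-bank counterparties' bank balances rise → +€32B.
Net: −5 + 0 + 0 + 32 = +€27 billion.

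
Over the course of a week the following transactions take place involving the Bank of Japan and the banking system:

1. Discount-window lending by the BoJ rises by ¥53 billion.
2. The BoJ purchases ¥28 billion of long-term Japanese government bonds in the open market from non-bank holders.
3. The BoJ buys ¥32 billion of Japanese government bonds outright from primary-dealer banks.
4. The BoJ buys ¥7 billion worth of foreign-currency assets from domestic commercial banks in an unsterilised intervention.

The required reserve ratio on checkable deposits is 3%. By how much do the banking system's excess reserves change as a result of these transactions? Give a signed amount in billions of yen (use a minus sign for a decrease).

Discount-window loan ¥53 billion: reserves +¥53B, deposits 0.
Asset purchase (from non-banks) ¥28 billion: reserves +¥28B, deposits +¥28B.
OMO purchase (from banks) ¥32 billion: reserves +¥32B, deposits 0.
FX purchase ¥7 billion: reserves +¥7B, deposits 0.
Totals: Δreserves = +¥120B, Δdeposits = +¥28B.
Δrequired reserves = 3% × +¥28B = +¥0.84B.
Δexcess reserves = Δreserves − Δrequired = +¥120B − (+¥0.84B) = +¥119.16 billion.

+¥119.16 billion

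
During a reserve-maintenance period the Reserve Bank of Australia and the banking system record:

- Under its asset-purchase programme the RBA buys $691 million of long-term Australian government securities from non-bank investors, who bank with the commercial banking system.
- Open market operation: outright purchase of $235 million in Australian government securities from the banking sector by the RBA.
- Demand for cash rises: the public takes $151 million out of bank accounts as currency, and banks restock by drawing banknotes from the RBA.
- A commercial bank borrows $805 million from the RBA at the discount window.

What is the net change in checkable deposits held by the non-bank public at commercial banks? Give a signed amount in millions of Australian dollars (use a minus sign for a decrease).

+$540 million

RBA balance sheet:
  Assets:      Securities +$926M, Loans to banks +$805M
  Liabilities: Bank reserves +$1580M, Currency in circulation +$151M
Commercial banking system:
  Assets:      Reserves at CB +$1580M, Securities −$235M
  Liabilities: Checkable deposits +$540M, Borrowings from CB +$805M
So the change in checkable deposits held by the non-bank public at commercial banks is +$540 million.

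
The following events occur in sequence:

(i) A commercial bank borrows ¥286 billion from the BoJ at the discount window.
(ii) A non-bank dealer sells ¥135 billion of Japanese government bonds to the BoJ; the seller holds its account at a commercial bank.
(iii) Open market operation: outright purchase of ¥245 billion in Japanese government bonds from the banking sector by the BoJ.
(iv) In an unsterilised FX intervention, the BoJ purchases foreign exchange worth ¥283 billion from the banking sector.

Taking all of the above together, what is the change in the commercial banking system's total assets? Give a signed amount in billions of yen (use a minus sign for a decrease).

+¥421 billion

Discount-window loan ¥286 billion: bank balance sheets expand → +¥286B.
Asset purchase (from non-banks) ¥135 billion: bank balance sheets expand → +¥135B.
OMO purchase (from banks) ¥245 billion: just an asset swap on bank balance sheets → 0.
FX purchase ¥283 billion: just an asset swap on bank balance sheets → 0.
Net: 286 + 135 + 0 + 0 = +¥421 billion.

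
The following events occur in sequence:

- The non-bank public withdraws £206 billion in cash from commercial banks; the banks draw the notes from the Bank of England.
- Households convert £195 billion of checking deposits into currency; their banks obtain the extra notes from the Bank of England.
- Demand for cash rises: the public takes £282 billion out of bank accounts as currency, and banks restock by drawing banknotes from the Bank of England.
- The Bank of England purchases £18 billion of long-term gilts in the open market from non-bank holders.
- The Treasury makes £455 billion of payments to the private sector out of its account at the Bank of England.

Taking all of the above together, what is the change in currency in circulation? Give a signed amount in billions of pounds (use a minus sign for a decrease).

+£683 billion

Currency withdrawal £206 billion: notes leave the central bank → +£206B.
Currency withdrawal £195 billion: notes leave the central bank → +£195B.
Currency withdrawal £282 billion: notes leave the central bank → +£282B.
Asset purchase (from non-banks) £18 billion: no currency enters or leaves circulation → 0.
Government spending £455 billion: no currency enters or leaves circulation → 0.
Net: 206 + 195 + 282 + 0 + 0 = +£683 billion.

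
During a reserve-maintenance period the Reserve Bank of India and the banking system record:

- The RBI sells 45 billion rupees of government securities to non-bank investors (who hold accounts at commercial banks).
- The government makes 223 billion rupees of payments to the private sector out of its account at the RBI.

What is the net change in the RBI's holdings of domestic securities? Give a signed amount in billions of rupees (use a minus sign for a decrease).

-45 billion

RBI balance sheet:
  Assets:      Securities −45B
  Liabilities: Bank reserves +178B, Government deposits −223B
Commercial banking system:
  Assets:      Reserves at CB +178B
  Liabilities: Checkable deposits +178B
So the change in the RBI's holdings of domestic securities is -45 billion.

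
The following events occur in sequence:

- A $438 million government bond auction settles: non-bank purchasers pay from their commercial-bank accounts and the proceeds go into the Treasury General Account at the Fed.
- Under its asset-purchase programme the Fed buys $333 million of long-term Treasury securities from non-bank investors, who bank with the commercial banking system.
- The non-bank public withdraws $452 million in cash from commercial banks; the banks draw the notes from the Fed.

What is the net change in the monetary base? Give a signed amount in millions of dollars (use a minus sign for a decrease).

-$105 million

Government account inflow $438 million: reserves shift to a non-base liability → −$438M.
Asset purchase (from non-banks) $333 million: Fed balance sheet expands → +$333M.
Currency withdrawal $452 million: just a shift between currency and reserves — both are base money → 0.
Net: −438 + 333 + 0 = -$105 million.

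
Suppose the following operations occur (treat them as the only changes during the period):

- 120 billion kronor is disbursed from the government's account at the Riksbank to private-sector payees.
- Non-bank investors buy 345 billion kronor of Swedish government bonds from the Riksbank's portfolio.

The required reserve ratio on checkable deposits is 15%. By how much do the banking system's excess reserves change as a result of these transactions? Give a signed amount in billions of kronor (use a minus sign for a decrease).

Government spending 120 billion kronor: reserves +120B, deposits +120B.
Asset sale (to non-banks) 345 billion kronor: reserves −345B, deposits −345B.
Totals: Δreserves = −225B, Δdeposits = −225B.
Δrequired reserves = 15% × −225B = −33.75B.
Δexcess reserves = Δreserves − Δrequired = −225B − (−33.75B) = -191.25 billion.

-191.25 billion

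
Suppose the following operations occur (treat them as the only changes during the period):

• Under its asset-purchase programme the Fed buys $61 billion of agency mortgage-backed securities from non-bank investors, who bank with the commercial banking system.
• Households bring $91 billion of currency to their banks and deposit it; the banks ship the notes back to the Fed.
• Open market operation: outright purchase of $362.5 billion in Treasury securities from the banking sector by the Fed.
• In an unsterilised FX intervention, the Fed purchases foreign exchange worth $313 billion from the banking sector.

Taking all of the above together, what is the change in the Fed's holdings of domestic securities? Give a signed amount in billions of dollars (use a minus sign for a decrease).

+$423.5 billion

Asset purchase (from non-banks) $61 billion: securities added to the Fed's portfolio → +$61B.
Currency deposit $91 billion: the Fed's securities portfolio is untouched → 0.
OMO purchase (from banks) $362.5 billion: securities added to the Fed's portfolio → +$362.5B.
FX purchase $313 billion: the Fed's securities portfolio is untouched → 0.
Net: 61 + 0 + 362.5 + 0 = +$423.5 billion.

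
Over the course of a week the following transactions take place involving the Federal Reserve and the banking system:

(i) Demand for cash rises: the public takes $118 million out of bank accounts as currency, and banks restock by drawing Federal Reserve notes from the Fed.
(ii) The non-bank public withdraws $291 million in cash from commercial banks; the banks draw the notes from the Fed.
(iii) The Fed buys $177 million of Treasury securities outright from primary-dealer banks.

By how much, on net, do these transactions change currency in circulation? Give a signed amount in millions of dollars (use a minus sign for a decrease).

+$409 million

Currency withdrawal $118 million: notes leave the central bank → +$118M.
Currency withdrawal $291 million: notes leave the central bank → +$291M.
OMO purchase (from banks) $177 million: no currency enters or leaves circulation → 0.
Net: 118 + 291 + 0 = +$409 million.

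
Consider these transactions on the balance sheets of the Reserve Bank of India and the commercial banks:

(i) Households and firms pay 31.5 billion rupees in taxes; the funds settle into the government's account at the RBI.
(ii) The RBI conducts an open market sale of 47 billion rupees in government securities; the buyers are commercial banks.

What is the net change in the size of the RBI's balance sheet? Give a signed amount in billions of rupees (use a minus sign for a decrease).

-47 billion

Government account inflow 31.5 billion rupees: only the composition of liabilities changes → 0.
OMO sale (to banks) 47 billion rupees: an RBI asset is shed → −47B.
Net: 0 − 47 = -47 billion.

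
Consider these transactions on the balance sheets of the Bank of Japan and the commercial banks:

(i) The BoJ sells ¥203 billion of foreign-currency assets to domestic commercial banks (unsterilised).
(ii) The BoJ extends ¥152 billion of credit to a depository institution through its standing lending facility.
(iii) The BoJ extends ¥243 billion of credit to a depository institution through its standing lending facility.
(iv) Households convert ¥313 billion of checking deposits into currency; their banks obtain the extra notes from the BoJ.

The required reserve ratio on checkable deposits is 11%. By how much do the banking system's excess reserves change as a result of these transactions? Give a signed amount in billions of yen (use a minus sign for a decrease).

-¥86.57 billion

FX sale ¥203 billion: reserves −¥203B, deposits 0.
Discount-window loan ¥152 billion: reserves +¥152B, deposits 0.
Discount-window loan ¥243 billion: reserves +¥243B, deposits 0.
Currency withdrawal ¥313 billion: reserves −¥313B, deposits −¥313B.
Totals: Δreserves = −¥121B, Δdeposits = −¥313B.
Δrequired reserves = 11% × −¥313B = −¥34.43B.
Δexcess reserves = Δreserves − Δrequired = −¥121B − (−¥34.43B) = -¥86.57 billion.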